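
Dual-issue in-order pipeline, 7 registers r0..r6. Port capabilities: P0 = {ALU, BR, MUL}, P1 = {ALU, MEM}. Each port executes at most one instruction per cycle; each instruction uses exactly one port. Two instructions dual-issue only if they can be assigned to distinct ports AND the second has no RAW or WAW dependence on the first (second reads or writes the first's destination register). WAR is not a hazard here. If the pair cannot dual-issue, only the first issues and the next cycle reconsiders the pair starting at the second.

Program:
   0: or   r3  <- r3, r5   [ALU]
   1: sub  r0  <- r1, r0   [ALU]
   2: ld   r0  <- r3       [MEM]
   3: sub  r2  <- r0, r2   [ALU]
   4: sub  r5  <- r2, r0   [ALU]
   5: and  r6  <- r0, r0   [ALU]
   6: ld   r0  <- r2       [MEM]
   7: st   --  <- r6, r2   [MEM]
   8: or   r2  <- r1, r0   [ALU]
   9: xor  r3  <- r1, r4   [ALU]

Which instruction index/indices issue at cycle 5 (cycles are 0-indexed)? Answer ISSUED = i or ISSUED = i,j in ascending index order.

ISSUED = 7,8

t=0 i0&i1:or.ALU;sub.ALU ; 2-wide
t=1 i2:ld.MEM ; RAW r0
t=2 i3:sub.ALU ; RAW r2
t=3 i4&i5:sub.ALU;and.ALU ; 2-wide
t=4 i6:ld.MEM ; no-port MEM/MEM
t=5 i7&i8:st.MEM;or.ALU ; 2-wide
t=6 i9:xor.ALU ; tail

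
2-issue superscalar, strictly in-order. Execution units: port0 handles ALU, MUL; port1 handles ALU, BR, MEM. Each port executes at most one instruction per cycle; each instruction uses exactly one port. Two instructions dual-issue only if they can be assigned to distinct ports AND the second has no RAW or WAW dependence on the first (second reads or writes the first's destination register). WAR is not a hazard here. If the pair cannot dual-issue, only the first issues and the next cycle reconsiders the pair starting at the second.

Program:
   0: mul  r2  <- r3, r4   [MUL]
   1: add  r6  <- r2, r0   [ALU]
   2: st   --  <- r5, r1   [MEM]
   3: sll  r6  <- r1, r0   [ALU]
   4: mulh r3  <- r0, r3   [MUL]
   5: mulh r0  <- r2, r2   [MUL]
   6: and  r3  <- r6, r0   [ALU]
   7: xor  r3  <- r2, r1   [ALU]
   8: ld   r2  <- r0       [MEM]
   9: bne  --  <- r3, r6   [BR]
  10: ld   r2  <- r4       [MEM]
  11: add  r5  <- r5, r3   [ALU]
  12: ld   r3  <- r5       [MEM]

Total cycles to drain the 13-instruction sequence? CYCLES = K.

CYCLES = 9

t=0 i0:mul.MUL ; RAW r2
t=1 i1&i2:add.ALU st.MEM ; dual
t=2 i3&i4:sll.ALU mulh.MUL ; dual
t=3 i5:mulh.MUL ; RAW r0
t=4 i6:and.ALU ; WAW r3
t=5 i7&i8:xor.ALU ld.MEM ; dual
t=6 i9:bne.BR ; no-port BR/MEM
t=7 i10&i11:ld.MEM add.ALU ; dual
t=8 i12:ld.MEM ; tail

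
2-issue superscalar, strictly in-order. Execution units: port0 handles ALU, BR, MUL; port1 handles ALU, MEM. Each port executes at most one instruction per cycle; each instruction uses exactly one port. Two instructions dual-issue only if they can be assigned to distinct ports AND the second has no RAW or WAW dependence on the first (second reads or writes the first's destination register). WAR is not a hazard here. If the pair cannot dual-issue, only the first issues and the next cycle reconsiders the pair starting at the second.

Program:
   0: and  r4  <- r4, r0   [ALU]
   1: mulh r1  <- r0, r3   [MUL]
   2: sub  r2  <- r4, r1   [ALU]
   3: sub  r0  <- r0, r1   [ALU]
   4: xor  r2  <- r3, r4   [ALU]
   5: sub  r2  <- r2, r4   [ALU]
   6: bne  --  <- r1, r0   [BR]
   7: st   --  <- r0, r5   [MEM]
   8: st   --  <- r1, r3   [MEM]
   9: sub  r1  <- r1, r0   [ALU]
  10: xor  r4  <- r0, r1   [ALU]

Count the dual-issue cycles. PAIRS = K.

  cy0 -> i0,i1 (and.ALU+mulh.MUL) pair
  cy1 -> i2,i3 (sub.ALU+sub.ALU) pair
  cy2 -> i4 (xor.ALU) RAW+WAW r2
  cy3 -> i5,i6 (sub.ALU+bne.BR) pair
  cy4 -> i7 (st.MEM) no-port MEM/MEM
  cy5 -> i8,i9 (st.MEM+sub.ALU) pair
  cy6 -> i10 (xor.ALU) tail

PAIRS = 4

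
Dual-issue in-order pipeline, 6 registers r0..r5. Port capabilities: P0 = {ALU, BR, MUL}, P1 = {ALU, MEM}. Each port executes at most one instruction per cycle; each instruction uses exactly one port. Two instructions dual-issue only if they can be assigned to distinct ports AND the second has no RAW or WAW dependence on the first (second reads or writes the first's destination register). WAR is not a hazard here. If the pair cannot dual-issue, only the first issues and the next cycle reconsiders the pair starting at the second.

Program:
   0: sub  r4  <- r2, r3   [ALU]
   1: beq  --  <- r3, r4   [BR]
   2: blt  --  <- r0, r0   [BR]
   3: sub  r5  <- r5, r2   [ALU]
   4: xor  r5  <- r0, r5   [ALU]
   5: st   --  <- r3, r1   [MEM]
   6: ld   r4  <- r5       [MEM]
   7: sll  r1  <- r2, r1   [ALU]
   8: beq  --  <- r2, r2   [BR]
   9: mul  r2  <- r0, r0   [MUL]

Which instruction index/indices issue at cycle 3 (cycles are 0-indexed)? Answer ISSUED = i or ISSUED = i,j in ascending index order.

  cy0 -> i0 (sub.ALU) RAW r4
  cy1 -> i1 (beq.BR) no-port BR/BR
  cy2 -> i2+i3 (blt.BR sub.ALU) 2-wide
  cy3 -> i4+i5 (xor.ALU st.MEM) 2-wide
  cy4 -> i6+i7 (ld.MEM sll.ALU) 2-wide
  cy5 -> i8 (beq.BR) no-port BR/MUL
  cy6 -> i9 (mul.MUL) tail

ISSUED = 4,5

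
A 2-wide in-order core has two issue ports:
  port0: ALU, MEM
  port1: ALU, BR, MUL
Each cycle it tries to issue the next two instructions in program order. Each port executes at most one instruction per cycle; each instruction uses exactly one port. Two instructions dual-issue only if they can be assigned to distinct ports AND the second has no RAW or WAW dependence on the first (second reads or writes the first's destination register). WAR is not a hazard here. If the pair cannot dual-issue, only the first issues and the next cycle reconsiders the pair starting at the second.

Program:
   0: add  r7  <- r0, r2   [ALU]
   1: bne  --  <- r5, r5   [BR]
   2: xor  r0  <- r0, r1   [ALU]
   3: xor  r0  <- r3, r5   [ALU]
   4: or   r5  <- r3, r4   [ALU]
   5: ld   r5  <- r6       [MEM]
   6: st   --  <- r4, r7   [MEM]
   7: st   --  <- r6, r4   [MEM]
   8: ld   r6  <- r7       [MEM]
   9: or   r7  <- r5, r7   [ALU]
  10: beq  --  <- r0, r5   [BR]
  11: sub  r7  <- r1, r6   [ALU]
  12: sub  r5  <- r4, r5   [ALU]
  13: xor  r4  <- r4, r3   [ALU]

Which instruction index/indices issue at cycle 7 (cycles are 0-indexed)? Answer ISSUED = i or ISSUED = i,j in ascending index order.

[0] i0&i1  add.ALU/bne.BR  -- pair
[1] i2  xor.ALU  -- WAW r0
[2] i3&i4  xor.ALU/or.ALU  -- pair
[3] i5  ld.MEM  -- no-port MEM/MEM
[4] i6  st.MEM  -- no-port MEM/MEM
[5] i7  st.MEM  -- no-port MEM/MEM
[6] i8&i9  ld.MEM/or.ALU  -- pair
[7] i10&i11  beq.BR/sub.ALU  -- pair
[8] i12&i13  sub.ALU/xor.ALU  -- pair

ISSUED = 10,11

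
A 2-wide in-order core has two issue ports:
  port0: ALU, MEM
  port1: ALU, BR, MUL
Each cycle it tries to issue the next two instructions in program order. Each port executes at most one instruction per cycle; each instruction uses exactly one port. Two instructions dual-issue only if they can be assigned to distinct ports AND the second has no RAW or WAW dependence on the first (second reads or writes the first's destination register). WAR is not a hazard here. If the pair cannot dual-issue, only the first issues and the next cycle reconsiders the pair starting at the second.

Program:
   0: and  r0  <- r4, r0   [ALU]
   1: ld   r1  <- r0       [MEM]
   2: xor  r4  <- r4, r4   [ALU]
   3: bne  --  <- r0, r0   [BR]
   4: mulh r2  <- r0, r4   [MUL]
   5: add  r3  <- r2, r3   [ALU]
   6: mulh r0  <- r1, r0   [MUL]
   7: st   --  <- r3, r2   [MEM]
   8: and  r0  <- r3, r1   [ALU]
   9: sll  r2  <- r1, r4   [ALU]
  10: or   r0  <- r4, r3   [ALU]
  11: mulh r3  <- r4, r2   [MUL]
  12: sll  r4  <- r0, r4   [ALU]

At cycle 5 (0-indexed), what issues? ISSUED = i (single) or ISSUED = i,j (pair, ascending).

ISSUED = 7,8

  cy0 -> i0 (and.ALU) RAW r0
  cy1 -> i1&i2 (ld.MEM+xor.ALU) 2-wide
  cy2 -> i3 (bne.BR) no-port BR/MUL
  cy3 -> i4 (mulh.MUL) RAW r2
  cy4 -> i5&i6 (add.ALU+mulh.MUL) 2-wide
  cy5 -> i7&i8 (st.MEM+and.ALU) 2-wide
  cy6 -> i9&i10 (sll.ALU+or.ALU) 2-wide
  cy7 -> i11&i12 (mulh.MUL+sll.ALU) 2-wide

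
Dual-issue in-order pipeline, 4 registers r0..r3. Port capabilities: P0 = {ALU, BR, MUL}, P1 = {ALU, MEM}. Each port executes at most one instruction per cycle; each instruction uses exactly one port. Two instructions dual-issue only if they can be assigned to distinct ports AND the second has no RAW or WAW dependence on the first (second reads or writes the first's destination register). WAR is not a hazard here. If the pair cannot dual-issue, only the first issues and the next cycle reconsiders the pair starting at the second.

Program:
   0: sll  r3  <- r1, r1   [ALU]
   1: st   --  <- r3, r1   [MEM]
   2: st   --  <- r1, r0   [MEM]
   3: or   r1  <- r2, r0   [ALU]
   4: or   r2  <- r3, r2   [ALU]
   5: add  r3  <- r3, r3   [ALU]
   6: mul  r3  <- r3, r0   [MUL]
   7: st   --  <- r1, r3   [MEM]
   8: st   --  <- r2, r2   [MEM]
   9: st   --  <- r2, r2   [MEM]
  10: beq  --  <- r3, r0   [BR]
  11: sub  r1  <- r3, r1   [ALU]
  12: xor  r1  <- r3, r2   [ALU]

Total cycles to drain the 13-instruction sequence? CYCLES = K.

0. sll.ALU @i0  | RAW r3
1. st.MEM @i1  | no-port MEM/MEM
2. st.MEM;or.ALU @i2&i3  | dual
3. or.ALU;add.ALU @i4&i5  | dual
4. mul.MUL @i6  | RAW r3
5. st.MEM @i7  | no-port MEM/MEM
6. st.MEM @i8  | no-port MEM/MEM
7. st.MEM;beq.BR @i9&i10  | dual
8. sub.ALU @i11  | WAW r1
9. xor.ALU @i12  | tail

CYCLES = 10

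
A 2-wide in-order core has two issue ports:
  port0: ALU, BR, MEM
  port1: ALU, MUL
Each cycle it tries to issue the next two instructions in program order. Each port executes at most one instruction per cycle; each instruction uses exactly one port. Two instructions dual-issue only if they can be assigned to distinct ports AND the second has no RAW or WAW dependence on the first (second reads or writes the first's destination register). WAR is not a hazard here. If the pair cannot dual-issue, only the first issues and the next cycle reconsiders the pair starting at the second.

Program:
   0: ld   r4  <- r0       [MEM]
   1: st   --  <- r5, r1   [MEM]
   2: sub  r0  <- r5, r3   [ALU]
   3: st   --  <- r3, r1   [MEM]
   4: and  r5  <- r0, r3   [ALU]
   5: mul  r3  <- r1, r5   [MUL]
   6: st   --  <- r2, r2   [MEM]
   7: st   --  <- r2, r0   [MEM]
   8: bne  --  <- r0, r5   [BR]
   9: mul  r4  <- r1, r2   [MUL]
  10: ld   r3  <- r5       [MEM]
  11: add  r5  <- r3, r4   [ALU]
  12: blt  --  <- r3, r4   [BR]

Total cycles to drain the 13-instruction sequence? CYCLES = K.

CYCLES = 8

#0 head=0: ld.MEM i0 no-port MEM/MEM
#1 head=1: st.MEM/sub.ALU i1/i2 dual
#2 head=3: st.MEM/and.ALU i3/i4 dual
#3 head=5: mul.MUL/st.MEM i5/i6 dual
#4 head=7: st.MEM i7 no-port MEM/BR
#5 head=8: bne.BR/mul.MUL i8/i9 dual
#6 head=10: ld.MEM i10 RAW r3
#7 head=11: add.ALU/blt.BR i11/i12 dual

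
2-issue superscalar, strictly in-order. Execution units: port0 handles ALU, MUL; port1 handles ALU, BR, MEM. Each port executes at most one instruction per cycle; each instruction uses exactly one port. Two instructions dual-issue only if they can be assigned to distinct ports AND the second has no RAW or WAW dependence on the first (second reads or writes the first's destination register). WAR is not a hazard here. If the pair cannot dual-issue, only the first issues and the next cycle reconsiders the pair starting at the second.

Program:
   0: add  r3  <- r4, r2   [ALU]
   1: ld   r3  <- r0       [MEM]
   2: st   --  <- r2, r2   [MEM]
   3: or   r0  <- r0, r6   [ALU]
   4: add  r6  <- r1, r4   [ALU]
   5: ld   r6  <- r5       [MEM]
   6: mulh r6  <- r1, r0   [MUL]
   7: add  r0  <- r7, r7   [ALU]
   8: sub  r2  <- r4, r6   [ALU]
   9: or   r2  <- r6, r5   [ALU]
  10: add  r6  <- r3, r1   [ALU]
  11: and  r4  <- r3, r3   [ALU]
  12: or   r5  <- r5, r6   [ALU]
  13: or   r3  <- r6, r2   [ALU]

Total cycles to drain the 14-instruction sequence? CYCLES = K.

  cy0 -> i0 (add) WAW r3
  cy1 -> i1 (ld) no-port MEM/MEM
  cy2 -> i2&i3 (st+or) dual
  cy3 -> i4 (add) WAW r6
  cy4 -> i5 (ld) WAW r6
  cy5 -> i6&i7 (mulh+add) dual
  cy6 -> i8 (sub) WAW r2
  cy7 -> i9&i10 (or+add) dual
  cy8 -> i11&i12 (and+or) dual
  cy9 -> i13 (or) tail

CYCLES = 10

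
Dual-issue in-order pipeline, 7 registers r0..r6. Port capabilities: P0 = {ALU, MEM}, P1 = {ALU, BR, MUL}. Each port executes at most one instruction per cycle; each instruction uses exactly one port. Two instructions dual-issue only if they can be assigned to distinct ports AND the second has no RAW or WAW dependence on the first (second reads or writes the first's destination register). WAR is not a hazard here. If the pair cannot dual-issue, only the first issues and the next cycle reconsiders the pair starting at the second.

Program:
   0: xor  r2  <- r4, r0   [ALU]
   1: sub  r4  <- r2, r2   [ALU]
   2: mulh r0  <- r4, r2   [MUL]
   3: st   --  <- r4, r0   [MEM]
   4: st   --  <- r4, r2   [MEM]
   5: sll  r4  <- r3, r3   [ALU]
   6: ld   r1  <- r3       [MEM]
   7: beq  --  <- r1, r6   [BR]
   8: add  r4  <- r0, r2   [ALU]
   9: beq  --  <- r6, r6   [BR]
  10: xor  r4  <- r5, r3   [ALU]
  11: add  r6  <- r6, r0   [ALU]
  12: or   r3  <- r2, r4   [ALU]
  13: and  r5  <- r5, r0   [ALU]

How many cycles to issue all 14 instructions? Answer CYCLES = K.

#0 head=0: xor i0 RAW r2
#1 head=1: sub i1 RAW r4
#2 head=2: mulh i2 RAW r0
#3 head=3: st i3 no-port MEM/MEM
#4 head=4: st+sll i4,i5 dual
#5 head=6: ld i6 RAW r1
#6 head=7: beq+add i7,i8 dual
#7 head=9: beq+xor i9,i10 dual
#8 head=11: add+or i11,i12 dual
#9 head=13: and i13 tail

CYCLES = 10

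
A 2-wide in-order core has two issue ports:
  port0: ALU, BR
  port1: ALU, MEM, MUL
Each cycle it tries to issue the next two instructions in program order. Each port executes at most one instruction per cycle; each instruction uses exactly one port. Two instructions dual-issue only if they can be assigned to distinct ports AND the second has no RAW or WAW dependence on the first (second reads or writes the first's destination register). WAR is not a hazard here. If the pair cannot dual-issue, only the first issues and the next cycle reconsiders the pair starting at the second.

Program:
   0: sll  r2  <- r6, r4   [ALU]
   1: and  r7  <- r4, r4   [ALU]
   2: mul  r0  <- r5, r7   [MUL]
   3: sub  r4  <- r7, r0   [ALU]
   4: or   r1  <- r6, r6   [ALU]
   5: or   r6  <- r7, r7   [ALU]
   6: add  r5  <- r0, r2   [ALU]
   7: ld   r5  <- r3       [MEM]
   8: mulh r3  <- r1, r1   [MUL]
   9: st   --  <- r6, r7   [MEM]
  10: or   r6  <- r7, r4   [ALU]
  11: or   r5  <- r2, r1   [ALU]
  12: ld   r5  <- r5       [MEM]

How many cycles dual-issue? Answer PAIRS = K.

  cy0 -> i0+i1 (sll.ALU+and.ALU) dual
  cy1 -> i2 (mul.MUL) RAW r0
  cy2 -> i3+i4 (sub.ALU+or.ALU) dual
  cy3 -> i5+i6 (or.ALU+add.ALU) dual
  cy4 -> i7 (ld.MEM) no-port MEM/MUL
  cy5 -> i8 (mulh.MUL) no-port MUL/MEM
  cy6 -> i9+i10 (st.MEM+or.ALU) dual
  cy7 -> i11 (or.ALU) RAW+WAW r5
  cy8 -> i12 (ld.MEM) tail

PAIRS = 4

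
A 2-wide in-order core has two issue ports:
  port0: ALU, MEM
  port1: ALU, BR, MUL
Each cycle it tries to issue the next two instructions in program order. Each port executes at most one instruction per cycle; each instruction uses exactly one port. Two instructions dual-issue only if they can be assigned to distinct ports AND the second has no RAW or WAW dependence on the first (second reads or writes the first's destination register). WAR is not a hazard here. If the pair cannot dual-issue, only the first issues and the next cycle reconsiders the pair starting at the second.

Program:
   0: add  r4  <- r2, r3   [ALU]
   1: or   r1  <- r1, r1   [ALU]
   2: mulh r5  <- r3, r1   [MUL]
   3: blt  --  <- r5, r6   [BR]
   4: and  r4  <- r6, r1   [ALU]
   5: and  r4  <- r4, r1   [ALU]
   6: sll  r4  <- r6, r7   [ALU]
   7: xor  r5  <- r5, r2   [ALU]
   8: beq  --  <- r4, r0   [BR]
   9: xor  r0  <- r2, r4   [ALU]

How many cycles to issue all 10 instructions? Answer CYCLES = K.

  cy0 -> i0+i1 (add.ALU/or.ALU) pair
  cy1 -> i2 (mulh.MUL) no-port MUL/BR
  cy2 -> i3+i4 (blt.BR/and.ALU) pair
  cy3 -> i5 (and.ALU) WAW r4
  cy4 -> i6+i7 (sll.ALU/xor.ALU) pair
  cy5 -> i8+i9 (beq.BR/xor.ALU) pair

CYCLES = 6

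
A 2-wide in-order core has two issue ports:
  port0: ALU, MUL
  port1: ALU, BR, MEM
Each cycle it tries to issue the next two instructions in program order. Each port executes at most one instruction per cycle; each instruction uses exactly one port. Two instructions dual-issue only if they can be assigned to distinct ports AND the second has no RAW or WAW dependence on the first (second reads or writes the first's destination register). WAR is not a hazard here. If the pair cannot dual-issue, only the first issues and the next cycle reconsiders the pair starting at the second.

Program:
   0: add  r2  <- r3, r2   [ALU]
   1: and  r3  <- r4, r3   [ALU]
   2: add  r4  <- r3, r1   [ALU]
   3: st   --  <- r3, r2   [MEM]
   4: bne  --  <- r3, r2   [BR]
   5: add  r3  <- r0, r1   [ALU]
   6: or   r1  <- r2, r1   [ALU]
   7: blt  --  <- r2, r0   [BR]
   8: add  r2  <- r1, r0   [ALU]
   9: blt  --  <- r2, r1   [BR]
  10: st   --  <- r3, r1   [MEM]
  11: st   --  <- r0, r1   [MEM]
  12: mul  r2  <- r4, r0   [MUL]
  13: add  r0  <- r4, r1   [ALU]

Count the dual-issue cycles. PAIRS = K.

t=0 i0&i1:add+and ; dual
t=1 i2&i3:add+st ; dual
t=2 i4&i5:bne+add ; dual
t=3 i6&i7:or+blt ; dual
t=4 i8:add ; RAW r2
t=5 i9:blt ; no-port BR/MEM
t=6 i10:st ; no-port MEM/MEM
t=7 i11&i12:st+mul ; dual
t=8 i13:add ; tail

PAIRS = 5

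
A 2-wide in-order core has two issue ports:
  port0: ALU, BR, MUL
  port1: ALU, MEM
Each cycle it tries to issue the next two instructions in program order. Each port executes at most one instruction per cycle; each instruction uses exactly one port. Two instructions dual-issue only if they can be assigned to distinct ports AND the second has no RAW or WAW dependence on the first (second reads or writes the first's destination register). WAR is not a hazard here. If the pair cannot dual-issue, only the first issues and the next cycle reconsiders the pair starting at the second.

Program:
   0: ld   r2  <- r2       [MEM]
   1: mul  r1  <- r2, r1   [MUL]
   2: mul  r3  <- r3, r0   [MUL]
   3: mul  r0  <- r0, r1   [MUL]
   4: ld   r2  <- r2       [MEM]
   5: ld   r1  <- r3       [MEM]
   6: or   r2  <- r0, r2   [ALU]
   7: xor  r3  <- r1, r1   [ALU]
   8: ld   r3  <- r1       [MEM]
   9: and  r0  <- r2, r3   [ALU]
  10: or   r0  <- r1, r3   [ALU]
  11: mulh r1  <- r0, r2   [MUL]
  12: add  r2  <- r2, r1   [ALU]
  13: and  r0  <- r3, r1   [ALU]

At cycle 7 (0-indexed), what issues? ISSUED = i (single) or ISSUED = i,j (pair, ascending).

ISSUED = 9

#0 head=0: ld i0 RAW r2
#1 head=1: mul i1 no-port MUL/MUL
#2 head=2: mul i2 no-port MUL/MUL
#3 head=3: mul+ld i3+i4 2-wide
#4 head=5: ld+or i5+i6 2-wide
#5 head=7: xor i7 WAW r3
#6 head=8: ld i8 RAW r3
#7 head=9: and i9 WAW r0
#8 head=10: or i10 RAW r0
#9 head=11: mulh i11 RAW r1
#10 head=12: add+and i12+i13 2-wide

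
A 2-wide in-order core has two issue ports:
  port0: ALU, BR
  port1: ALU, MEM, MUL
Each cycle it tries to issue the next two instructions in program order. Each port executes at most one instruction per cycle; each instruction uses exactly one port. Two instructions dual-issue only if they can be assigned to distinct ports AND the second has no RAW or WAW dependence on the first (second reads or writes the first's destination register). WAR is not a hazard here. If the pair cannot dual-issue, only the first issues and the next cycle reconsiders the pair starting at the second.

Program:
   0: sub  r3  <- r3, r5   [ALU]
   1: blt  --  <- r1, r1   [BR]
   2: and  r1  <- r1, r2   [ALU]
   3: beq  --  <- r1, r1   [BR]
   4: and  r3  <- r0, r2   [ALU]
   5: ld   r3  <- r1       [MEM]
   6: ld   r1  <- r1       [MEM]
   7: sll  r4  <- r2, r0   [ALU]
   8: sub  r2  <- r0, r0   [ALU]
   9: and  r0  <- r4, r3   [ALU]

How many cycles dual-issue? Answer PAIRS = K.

PAIRS = 4

t=0 i0&i1:sub blt ; pair
t=1 i2:and ; RAW r1
t=2 i3&i4:beq and ; pair
t=3 i5:ld ; no-port MEM/MEM
t=4 i6&i7:ld sll ; pair
t=5 i8&i9:sub and ; pair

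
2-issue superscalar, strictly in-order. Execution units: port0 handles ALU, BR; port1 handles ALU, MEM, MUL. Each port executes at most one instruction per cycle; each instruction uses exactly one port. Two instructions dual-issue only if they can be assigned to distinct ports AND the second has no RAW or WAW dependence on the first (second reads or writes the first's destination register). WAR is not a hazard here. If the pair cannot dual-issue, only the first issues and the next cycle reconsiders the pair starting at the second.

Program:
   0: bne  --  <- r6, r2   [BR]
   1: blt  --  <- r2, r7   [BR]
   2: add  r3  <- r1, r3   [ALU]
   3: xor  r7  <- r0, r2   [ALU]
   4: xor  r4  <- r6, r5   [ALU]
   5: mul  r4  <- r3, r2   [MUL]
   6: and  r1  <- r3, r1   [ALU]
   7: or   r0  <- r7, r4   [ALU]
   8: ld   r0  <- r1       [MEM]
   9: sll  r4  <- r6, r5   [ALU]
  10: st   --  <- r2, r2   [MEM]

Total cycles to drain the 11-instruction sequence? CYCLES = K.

#0 head=0: bne i0 no-port BR/BR
#1 head=1: blt;add i1,i2 pair
#2 head=3: xor;xor i3,i4 pair
#3 head=5: mul;and i5,i6 pair
#4 head=7: or i7 WAW r0
#5 head=8: ld;sll i8,i9 pair
#6 head=10: st i10 tail

CYCLES = 7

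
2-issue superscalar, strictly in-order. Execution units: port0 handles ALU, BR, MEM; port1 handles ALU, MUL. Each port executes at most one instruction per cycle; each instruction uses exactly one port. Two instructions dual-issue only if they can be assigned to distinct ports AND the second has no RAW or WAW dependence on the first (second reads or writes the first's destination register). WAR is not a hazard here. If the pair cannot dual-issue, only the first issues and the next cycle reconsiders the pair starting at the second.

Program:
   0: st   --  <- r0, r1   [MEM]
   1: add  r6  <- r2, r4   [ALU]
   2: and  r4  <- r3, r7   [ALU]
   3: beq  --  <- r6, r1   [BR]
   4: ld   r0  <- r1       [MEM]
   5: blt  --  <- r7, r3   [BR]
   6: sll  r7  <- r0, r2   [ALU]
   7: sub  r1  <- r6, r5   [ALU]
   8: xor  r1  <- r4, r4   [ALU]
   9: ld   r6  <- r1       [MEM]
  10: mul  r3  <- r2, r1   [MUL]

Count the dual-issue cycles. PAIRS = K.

PAIRS = 4

c0: i0,i1 st.MEM/add.ALU  2-wide
c1: i2,i3 and.ALU/beq.BR  2-wide
c2: i4 ld.MEM  no-port MEM/BR
c3: i5,i6 blt.BR/sll.ALU  2-wide
c4: i7 sub.ALU  WAW r1
c5: i8 xor.ALU  RAW r1
c6: i9,i10 ld.MEM/mul.MUL  2-wide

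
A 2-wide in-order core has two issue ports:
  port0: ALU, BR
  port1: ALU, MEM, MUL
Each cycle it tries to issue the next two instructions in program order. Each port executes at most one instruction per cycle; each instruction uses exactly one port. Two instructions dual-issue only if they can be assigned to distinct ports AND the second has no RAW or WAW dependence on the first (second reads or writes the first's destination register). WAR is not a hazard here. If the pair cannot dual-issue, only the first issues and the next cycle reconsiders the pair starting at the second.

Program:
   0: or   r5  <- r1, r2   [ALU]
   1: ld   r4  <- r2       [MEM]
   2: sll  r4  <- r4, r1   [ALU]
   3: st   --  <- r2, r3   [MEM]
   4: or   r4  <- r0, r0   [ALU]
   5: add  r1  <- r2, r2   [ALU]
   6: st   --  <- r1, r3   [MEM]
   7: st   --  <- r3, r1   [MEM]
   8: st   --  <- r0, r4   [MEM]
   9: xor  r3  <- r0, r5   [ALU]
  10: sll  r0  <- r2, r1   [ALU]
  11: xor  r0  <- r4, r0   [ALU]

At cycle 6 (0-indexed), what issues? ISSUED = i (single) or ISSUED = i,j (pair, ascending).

#0 head=0: or;ld i0,i1 dual
#1 head=2: sll;st i2,i3 dual
#2 head=4: or;add i4,i5 dual
#3 head=6: st i6 no-port MEM/MEM
#4 head=7: st i7 no-port MEM/MEM
#5 head=8: st;xor i8,i9 dual
#6 head=10: sll i10 RAW+WAW r0
#7 head=11: xor i11 tail

ISSUED = 10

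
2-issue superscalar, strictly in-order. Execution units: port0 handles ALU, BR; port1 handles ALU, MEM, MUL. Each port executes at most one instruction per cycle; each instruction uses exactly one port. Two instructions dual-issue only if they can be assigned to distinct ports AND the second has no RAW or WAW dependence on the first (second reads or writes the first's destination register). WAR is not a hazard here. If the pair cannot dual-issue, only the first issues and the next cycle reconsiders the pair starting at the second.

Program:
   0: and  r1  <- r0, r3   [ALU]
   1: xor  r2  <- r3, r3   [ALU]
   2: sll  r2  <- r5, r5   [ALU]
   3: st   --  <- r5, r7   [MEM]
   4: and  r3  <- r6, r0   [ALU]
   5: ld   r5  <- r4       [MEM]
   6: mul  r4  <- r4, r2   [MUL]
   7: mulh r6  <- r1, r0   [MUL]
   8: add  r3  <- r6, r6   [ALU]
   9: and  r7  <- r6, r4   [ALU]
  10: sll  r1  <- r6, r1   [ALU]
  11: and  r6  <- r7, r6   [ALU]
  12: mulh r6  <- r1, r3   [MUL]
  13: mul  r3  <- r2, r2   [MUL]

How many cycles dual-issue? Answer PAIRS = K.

  cy0 -> i0/i1 (and;xor) pair
  cy1 -> i2/i3 (sll;st) pair
  cy2 -> i4/i5 (and;ld) pair
  cy3 -> i6 (mul) no-port MUL/MUL
  cy4 -> i7 (mulh) RAW r6
  cy5 -> i8/i9 (add;and) pair
  cy6 -> i10/i11 (sll;and) pair
  cy7 -> i12 (mulh) no-port MUL/MUL
  cy8 -> i13 (mul) tail

PAIRS = 5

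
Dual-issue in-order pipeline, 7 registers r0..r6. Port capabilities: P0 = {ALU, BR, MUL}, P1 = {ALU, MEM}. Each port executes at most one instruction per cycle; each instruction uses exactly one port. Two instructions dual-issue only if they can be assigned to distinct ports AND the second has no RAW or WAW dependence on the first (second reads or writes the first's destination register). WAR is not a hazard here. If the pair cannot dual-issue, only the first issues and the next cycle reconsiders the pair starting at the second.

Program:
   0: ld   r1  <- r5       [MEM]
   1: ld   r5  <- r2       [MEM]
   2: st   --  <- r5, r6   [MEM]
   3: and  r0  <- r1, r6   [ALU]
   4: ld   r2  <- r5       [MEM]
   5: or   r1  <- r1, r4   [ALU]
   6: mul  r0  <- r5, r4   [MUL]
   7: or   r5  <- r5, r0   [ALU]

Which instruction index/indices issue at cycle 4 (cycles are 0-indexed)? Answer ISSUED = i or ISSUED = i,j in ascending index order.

0. ld.MEM @i0  | no-port MEM/MEM
1. ld.MEM @i1  | no-port MEM/MEM
2. st.MEM/and.ALU @i2+i3  | pair
3. ld.MEM/or.ALU @i4+i5  | pair
4. mul.MUL @i6  | RAW r0
5. or.ALU @i7  | tail

ISSUED = 6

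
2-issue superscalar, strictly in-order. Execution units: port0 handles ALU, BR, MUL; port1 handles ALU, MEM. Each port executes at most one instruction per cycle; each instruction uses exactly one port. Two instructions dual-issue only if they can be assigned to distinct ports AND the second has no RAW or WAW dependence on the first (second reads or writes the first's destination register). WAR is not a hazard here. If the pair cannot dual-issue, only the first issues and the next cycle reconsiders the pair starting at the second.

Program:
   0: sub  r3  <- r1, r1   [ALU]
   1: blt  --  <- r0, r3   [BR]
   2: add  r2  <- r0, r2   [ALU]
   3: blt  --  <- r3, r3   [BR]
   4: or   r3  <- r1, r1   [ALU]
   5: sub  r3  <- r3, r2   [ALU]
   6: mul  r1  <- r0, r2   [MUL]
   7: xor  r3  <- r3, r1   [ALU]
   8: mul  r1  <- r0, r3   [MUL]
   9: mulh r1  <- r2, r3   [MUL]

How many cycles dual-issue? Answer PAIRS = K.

PAIRS = 3

[0] i0  sub.ALU  -- RAW r3
[1] i1,i2  blt.BR;add.ALU  -- dual
[2] i3,i4  blt.BR;or.ALU  -- dual
[3] i5,i6  sub.ALU;mul.MUL  -- dual
[4] i7  xor.ALU  -- RAW r3
[5] i8  mul.MUL  -- no-port MUL/MUL
[6] i9  mulh.MUL  -- tail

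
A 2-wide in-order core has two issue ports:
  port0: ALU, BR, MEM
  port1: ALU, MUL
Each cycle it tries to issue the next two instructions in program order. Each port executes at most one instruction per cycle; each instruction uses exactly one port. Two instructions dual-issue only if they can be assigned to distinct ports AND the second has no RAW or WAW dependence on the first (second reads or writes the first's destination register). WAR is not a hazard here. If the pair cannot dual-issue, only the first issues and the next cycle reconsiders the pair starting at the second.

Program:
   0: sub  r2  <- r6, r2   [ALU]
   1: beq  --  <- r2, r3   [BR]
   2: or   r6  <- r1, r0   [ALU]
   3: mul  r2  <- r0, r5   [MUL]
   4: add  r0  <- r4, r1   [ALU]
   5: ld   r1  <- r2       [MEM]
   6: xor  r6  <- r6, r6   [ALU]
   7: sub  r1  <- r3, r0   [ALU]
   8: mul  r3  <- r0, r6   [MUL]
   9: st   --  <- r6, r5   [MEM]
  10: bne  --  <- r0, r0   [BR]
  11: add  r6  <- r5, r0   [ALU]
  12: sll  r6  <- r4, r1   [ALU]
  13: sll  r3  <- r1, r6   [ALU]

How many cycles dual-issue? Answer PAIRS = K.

c0: i0 sub.ALU  RAW r2
c1: i1,i2 beq.BR/or.ALU  pair
c2: i3,i4 mul.MUL/add.ALU  pair
c3: i5,i6 ld.MEM/xor.ALU  pair
c4: i7,i8 sub.ALU/mul.MUL  pair
c5: i9 st.MEM  no-port MEM/BR
c6: i10,i11 bne.BR/add.ALU  pair
c7: i12 sll.ALU  RAW r6
c8: i13 sll.ALU  tail

PAIRS = 5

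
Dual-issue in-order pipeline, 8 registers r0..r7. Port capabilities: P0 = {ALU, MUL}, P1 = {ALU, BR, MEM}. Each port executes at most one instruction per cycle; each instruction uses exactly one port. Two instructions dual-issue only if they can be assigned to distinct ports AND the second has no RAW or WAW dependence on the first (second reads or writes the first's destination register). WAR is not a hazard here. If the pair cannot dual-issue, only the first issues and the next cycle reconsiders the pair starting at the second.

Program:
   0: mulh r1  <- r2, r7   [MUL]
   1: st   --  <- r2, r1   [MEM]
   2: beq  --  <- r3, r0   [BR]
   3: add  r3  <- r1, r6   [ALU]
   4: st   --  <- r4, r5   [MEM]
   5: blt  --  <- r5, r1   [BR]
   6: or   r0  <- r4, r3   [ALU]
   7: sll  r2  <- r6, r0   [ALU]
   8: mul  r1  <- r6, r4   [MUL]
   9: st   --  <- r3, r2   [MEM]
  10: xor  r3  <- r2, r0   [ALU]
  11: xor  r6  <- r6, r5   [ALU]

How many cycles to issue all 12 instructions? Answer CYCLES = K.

CYCLES = 8

[0] i0  mulh.MUL  -- RAW r1
[1] i1  st.MEM  -- no-port MEM/BR
[2] i2+i3  beq.BR add.ALU  -- 2-wide
[3] i4  st.MEM  -- no-port MEM/BR
[4] i5+i6  blt.BR or.ALU  -- 2-wide
[5] i7+i8  sll.ALU mul.MUL  -- 2-wide
[6] i9+i10  st.MEM xor.ALU  -- 2-wide
[7] i11  xor.ALU  -- tail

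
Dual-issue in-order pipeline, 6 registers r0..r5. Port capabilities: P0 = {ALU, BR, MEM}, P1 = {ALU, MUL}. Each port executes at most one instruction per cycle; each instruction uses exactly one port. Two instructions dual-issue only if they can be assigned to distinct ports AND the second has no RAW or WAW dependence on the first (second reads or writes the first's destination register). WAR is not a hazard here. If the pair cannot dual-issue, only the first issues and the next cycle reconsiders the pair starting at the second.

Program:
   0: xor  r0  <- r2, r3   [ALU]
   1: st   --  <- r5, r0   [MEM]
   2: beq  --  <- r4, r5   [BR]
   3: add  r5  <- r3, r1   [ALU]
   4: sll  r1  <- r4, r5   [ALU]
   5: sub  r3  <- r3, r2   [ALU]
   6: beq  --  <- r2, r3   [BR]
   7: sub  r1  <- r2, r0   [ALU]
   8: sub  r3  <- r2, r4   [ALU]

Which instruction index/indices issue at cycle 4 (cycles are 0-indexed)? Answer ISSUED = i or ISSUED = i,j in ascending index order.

ISSUED = 6,7

#0 head=0: xor.ALU i0 RAW r0
#1 head=1: st.MEM i1 no-port MEM/BR
#2 head=2: beq.BR+add.ALU i2/i3 pair
#3 head=4: sll.ALU+sub.ALU i4/i5 pair
#4 head=6: beq.BR+sub.ALU i6/i7 pair
#5 head=8: sub.ALU i8 tail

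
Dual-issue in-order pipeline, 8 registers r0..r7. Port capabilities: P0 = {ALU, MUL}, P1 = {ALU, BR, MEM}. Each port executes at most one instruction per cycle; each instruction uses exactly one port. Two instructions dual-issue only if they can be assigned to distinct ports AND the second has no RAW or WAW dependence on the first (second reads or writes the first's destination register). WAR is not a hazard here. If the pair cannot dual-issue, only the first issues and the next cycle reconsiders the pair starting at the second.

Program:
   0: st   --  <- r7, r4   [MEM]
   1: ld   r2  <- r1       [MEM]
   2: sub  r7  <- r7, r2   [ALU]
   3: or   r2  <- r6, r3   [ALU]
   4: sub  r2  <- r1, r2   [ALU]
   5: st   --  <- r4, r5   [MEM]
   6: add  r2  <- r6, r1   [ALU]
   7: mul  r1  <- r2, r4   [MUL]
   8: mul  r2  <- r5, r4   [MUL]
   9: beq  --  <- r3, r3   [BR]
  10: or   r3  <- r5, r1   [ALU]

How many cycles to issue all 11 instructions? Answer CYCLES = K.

[0] i0  st.MEM  -- no-port MEM/MEM
[1] i1  ld.MEM  -- RAW r2
[2] i2/i3  sub.ALU or.ALU  -- dual
[3] i4/i5  sub.ALU st.MEM  -- dual
[4] i6  add.ALU  -- RAW r2
[5] i7  mul.MUL  -- no-port MUL/MUL
[6] i8/i9  mul.MUL beq.BR  -- dual
[7] i10  or.ALU  -- tail

CYCLES = 8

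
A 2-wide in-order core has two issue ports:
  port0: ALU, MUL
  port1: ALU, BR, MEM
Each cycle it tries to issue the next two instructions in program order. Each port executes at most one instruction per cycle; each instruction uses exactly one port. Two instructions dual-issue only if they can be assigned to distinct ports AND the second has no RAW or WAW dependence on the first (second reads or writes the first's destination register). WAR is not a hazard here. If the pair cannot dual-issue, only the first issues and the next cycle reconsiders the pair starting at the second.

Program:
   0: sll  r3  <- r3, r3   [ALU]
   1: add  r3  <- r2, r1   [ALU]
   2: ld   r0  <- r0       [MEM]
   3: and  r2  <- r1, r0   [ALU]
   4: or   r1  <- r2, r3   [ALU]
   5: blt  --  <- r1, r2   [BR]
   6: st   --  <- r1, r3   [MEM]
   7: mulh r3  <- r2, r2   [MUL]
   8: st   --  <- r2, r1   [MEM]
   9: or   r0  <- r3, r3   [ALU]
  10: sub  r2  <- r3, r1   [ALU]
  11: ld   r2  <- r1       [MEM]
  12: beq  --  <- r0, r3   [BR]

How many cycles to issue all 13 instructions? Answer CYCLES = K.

CYCLES = 10

[0] i0  sll.ALU  -- WAW r3
[1] i1,i2  add.ALU+ld.MEM  -- pair
[2] i3  and.ALU  -- RAW r2
[3] i4  or.ALU  -- RAW r1
[4] i5  blt.BR  -- no-port BR/MEM
[5] i6,i7  st.MEM+mulh.MUL  -- pair
[6] i8,i9  st.MEM+or.ALU  -- pair
[7] i10  sub.ALU  -- WAW r2
[8] i11  ld.MEM  -- no-port MEM/BR
[9] i12  beq.BR  -- tail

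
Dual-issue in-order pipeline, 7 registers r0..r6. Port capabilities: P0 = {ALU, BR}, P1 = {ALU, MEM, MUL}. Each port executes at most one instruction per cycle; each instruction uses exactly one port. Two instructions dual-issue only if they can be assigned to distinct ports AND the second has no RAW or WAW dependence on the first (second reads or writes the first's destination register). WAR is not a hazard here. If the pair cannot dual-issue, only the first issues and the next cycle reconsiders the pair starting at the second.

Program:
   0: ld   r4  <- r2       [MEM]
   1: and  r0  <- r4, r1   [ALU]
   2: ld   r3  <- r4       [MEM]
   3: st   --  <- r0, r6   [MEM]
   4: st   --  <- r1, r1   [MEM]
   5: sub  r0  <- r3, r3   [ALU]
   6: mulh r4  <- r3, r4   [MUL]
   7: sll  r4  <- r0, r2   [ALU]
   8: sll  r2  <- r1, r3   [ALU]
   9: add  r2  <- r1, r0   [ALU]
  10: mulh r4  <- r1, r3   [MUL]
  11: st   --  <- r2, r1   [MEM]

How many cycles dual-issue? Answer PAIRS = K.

PAIRS = 4

#0 head=0: ld i0 RAW r4
#1 head=1: and ld i1&i2 pair
#2 head=3: st i3 no-port MEM/MEM
#3 head=4: st sub i4&i5 pair
#4 head=6: mulh i6 WAW r4
#5 head=7: sll sll i7&i8 pair
#6 head=9: add mulh i9&i10 pair
#7 head=11: st i11 tail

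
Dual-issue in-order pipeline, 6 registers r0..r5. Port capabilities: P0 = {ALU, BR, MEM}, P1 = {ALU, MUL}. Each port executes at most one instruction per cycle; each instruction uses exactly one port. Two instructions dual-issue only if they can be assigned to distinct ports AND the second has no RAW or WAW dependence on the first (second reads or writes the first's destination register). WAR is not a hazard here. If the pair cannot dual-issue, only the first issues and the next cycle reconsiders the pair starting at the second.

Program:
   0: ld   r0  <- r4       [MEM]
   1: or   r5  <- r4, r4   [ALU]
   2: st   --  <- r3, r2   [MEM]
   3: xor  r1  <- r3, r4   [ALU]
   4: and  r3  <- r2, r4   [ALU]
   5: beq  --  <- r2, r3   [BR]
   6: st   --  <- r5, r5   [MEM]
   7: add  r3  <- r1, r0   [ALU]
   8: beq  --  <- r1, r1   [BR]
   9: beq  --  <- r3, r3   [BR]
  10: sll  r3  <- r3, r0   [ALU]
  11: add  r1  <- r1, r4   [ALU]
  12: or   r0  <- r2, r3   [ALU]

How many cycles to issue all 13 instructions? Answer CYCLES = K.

  cy0 -> i0,i1 (ld.MEM/or.ALU) 2-wide
  cy1 -> i2,i3 (st.MEM/xor.ALU) 2-wide
  cy2 -> i4 (and.ALU) RAW r3
  cy3 -> i5 (beq.BR) no-port BR/MEM
  cy4 -> i6,i7 (st.MEM/add.ALU) 2-wide
  cy5 -> i8 (beq.BR) no-port BR/BR
  cy6 -> i9,i10 (beq.BR/sll.ALU) 2-wide
  cy7 -> i11,i12 (add.ALU/or.ALU) 2-wide

CYCLES = 8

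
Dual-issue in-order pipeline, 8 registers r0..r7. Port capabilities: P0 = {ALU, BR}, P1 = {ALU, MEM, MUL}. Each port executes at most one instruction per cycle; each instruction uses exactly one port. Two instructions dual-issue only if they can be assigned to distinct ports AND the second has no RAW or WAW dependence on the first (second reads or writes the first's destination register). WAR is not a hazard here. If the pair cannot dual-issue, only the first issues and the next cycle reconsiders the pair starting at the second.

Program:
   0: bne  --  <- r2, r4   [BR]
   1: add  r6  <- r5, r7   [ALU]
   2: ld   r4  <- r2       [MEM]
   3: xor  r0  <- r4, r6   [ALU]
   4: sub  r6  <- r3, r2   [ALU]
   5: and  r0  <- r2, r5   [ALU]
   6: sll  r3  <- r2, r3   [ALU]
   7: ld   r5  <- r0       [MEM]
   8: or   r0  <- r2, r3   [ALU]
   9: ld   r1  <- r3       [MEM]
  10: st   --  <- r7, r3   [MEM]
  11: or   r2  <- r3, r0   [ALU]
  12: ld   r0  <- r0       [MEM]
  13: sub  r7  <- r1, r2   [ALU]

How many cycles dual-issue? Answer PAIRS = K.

PAIRS = 6

c0: i0,i1 bne+add  dual
c1: i2 ld  RAW r4
c2: i3,i4 xor+sub  dual
c3: i5,i6 and+sll  dual
c4: i7,i8 ld+or  dual
c5: i9 ld  no-port MEM/MEM
c6: i10,i11 st+or  dual
c7: i12,i13 ld+sub  dual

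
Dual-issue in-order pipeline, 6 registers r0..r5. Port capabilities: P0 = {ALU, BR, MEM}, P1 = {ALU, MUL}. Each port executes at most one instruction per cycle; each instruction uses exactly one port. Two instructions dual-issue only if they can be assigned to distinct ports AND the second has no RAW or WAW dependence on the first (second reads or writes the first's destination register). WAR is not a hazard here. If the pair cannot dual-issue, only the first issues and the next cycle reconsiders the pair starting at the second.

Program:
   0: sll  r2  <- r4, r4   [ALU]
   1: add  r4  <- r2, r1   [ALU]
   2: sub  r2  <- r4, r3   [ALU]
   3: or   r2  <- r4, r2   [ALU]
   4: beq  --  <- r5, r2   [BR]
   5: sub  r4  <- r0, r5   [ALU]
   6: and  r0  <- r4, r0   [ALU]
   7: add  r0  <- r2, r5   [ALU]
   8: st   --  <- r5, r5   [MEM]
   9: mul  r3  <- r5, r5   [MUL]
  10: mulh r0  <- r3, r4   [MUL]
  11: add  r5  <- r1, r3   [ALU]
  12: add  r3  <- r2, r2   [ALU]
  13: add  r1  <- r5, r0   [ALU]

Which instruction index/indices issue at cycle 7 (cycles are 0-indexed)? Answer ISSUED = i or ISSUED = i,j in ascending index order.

ISSUED = 9

c0: i0 sll.ALU  RAW r2
c1: i1 add.ALU  RAW r4
c2: i2 sub.ALU  RAW+WAW r2
c3: i3 or.ALU  RAW r2
c4: i4&i5 beq.BR;sub.ALU  pair
c5: i6 and.ALU  WAW r0
c6: i7&i8 add.ALU;st.MEM  pair
c7: i9 mul.MUL  no-port MUL/MUL
c8: i10&i11 mulh.MUL;add.ALU  pair
c9: i12&i13 add.ALU;add.ALU  pair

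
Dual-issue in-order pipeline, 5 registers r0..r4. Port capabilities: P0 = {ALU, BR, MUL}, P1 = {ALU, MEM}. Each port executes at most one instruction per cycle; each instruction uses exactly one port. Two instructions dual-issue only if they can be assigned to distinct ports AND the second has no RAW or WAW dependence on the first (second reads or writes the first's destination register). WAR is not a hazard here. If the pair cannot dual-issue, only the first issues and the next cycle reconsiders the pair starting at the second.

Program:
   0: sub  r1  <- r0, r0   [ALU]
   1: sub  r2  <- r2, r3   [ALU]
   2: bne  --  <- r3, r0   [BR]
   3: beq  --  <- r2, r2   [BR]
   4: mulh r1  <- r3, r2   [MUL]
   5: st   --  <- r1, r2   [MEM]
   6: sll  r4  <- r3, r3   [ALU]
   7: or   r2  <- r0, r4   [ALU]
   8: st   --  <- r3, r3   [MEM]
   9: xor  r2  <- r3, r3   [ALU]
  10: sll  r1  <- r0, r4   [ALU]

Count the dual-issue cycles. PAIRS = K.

PAIRS = 4

  cy0 -> i0/i1 (sub sub) pair
  cy1 -> i2 (bne) no-port BR/BR
  cy2 -> i3 (beq) no-port BR/MUL
  cy3 -> i4 (mulh) RAW r1
  cy4 -> i5/i6 (st sll) pair
  cy5 -> i7/i8 (or st) pair
  cy6 -> i9/i10 (xor sll) pair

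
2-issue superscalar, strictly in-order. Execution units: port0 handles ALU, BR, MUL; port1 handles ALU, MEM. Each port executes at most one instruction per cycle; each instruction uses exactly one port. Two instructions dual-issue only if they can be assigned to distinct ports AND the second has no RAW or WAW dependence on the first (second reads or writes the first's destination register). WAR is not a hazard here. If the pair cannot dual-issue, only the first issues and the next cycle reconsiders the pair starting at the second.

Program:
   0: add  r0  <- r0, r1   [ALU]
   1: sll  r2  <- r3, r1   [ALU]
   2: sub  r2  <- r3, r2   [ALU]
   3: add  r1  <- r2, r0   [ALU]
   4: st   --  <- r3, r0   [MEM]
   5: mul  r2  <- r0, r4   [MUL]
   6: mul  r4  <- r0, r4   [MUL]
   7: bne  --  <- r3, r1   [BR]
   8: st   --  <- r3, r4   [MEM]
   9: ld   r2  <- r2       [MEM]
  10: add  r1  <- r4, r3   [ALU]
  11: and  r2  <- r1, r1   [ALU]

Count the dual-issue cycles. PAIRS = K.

[0] i0+i1  add.ALU+sll.ALU  -- 2-wide
[1] i2  sub.ALU  -- RAW r2
[2] i3+i4  add.ALU+st.MEM  -- 2-wide
[3] i5  mul.MUL  -- no-port MUL/MUL
[4] i6  mul.MUL  -- no-port MUL/BR
[5] i7+i8  bne.BR+st.MEM  -- 2-wide
[6] i9+i10  ld.MEM+add.ALU  -- 2-wide
[7] i11  and.ALU  -- tail

PAIRS = 4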